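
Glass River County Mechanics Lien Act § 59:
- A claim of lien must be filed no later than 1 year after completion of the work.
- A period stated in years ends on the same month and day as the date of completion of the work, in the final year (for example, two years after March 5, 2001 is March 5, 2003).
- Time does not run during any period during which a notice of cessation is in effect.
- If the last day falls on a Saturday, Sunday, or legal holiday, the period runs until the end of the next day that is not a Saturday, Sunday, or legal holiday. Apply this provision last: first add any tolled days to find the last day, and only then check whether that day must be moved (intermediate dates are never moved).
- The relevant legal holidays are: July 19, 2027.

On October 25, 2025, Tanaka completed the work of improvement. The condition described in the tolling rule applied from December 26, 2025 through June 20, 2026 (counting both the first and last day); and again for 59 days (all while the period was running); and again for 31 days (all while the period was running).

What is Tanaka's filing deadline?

July 20, 2027

1 year after October 25, 2025 is October 25, 2026.
From December 26, 2025 through June 20, 2026 inclusive is 177 days; tolling adds 177 days: October 25, 2026 + 177 days = April 20, 2027.
Tolling adds 59 days: April 20, 2027 + 59 days = June 18, 2027.
Tolling adds 31 days: June 18, 2027 + 31 days = July 19, 2027.
July 19, 2027 is a listed holiday. The next qualifying day is July 20, 2027.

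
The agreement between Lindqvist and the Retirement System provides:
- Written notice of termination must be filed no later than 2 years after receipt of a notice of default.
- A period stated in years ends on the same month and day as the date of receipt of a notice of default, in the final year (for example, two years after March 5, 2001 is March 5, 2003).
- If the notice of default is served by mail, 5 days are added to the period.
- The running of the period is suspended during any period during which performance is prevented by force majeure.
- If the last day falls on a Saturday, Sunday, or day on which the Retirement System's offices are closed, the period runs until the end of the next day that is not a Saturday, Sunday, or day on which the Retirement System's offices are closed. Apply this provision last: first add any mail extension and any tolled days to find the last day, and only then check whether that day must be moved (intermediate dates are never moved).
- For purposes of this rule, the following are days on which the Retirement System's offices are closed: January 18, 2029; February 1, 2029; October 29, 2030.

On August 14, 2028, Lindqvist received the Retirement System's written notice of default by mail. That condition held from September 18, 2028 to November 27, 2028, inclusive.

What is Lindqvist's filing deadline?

October 30, 2030

2 years after August 14, 2028 is August 14, 2030.
Service was by mail, adding 5 days: August 14, 2030 + 5 days = August 19, 2030.
From September 18, 2028 through November 27, 2028 inclusive is 71 days; tolling adds 71 days: August 19, 2030 + 71 days = October 29, 2030.
October 29, 2030 is a listed holiday. The next qualifying day is October 30, 2030.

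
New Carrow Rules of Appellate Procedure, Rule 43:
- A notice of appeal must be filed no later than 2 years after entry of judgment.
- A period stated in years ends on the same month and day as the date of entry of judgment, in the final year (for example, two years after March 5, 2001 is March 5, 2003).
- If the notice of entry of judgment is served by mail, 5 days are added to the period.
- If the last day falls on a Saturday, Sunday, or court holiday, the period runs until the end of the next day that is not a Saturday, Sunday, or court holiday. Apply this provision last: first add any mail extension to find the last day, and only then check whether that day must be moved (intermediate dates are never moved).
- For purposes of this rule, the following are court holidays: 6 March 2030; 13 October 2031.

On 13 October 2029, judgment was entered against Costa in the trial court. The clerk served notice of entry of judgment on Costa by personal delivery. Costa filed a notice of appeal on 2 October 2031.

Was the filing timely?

2 years after 13 October 2029 is October 13, 2031.
Service was not by mail, so no mail extension applies.
October 13, 2031 is a listed holiday. The next qualifying day is October 14, 2031.
The deadline is October 14, 2031; the filing on October 2, 2031 is on or before that date.

Yes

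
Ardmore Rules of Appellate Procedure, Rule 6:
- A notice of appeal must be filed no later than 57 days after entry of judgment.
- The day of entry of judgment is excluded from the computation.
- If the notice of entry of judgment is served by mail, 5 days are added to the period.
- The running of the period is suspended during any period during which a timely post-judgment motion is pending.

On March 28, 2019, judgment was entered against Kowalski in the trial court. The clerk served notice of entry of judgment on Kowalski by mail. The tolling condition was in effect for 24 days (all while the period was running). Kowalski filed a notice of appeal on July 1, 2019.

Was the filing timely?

No

57 days after March 28, 2019 is May 24, 2019.
Service was by mail, adding 5 days: May 24, 2019 + 5 days = May 29, 2019.
Tolling adds 24 days: May 29, 2019 + 24 days = June 22, 2019.
The deadline is June 22, 2019; the filing on July 1, 2019 is after that date.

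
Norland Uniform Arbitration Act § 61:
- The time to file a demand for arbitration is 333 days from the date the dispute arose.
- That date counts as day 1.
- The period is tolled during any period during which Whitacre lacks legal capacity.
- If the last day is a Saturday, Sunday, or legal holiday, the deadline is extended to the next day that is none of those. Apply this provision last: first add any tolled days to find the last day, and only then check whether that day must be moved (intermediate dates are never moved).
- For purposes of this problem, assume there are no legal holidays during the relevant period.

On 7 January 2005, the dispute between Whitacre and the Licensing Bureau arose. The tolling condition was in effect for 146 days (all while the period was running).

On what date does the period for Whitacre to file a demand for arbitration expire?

Counting 7 January 2005 as day 1, day 333 is December 5, 2005.
Tolling adds 146 days: December 5, 2005 + 146 days = April 30, 2006.
April 30, 2006 is Sunday. The next qualifying day is May 1, 2006.

May 1, 2006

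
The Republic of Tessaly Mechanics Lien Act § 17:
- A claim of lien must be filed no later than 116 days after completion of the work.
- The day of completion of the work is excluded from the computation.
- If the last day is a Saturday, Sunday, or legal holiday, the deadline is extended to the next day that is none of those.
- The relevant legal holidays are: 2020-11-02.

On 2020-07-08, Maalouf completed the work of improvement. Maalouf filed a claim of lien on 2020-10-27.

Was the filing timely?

116 days after 2020-07-08 is November 1, 2020.
November 1, 2020 is Sunday; November 2, 2020 is a listed holiday. The next qualifying day is November 3, 2020.
The deadline is November 3, 2020; the filing on October 27, 2020 is on or before that date.

Yes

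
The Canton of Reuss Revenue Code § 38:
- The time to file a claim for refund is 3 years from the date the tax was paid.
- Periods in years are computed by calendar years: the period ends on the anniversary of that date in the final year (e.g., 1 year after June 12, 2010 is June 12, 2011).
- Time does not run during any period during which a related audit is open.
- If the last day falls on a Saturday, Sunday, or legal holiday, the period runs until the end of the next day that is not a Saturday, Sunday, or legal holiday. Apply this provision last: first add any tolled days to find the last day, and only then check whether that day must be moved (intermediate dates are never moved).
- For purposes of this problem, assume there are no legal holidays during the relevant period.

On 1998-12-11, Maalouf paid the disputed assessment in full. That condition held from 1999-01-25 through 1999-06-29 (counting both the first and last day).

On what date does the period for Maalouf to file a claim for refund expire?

May 16, 2002

3 years after 1998-12-11 is December 11, 2001.
From January 25, 1999 through June 29, 1999 inclusive is 156 days; tolling adds 156 days: December 11, 2001 + 156 days = May 16, 2002.
May 16, 2002 is a Thursday and not a legal holiday, so no extension applies.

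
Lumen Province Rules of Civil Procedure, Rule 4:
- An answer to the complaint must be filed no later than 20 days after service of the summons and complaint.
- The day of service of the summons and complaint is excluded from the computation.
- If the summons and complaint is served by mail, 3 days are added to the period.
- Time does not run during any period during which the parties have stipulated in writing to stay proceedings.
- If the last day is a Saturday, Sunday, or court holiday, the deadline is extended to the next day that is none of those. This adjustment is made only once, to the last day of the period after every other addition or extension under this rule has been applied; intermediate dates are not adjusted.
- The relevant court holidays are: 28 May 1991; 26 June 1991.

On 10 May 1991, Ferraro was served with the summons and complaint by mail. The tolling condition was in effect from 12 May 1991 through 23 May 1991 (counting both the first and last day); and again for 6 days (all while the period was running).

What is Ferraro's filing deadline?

20 days after 10 May 1991 is May 30, 1991.
Service was by mail, adding 3 days: May 30, 1991 + 3 days = June 2, 1991.
From May 12, 1991 through May 23, 1991 inclusive is 12 days; tolling adds 12 days: June 2, 1991 + 12 days = June 14, 1991.
Tolling adds 6 days: June 14, 1991 + 6 days = June 20, 1991.
June 20, 1991 is a Thursday and not a court holiday, so no extension applies.

June 20, 1991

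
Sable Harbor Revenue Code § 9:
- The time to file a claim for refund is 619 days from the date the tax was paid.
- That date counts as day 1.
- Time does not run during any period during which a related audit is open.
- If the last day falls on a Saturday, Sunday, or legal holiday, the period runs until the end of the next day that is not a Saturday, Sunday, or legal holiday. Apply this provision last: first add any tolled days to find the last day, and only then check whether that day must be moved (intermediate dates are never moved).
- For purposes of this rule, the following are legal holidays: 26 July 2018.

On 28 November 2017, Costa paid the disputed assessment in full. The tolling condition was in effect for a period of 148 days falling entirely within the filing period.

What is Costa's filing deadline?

Counting 28 November 2017 as day 1, day 619 is August 8, 2019.
Tolling adds 148 days: August 8, 2019 + 148 days = January 3, 2020.
January 3, 2020 is a Friday and not a legal holiday, so no extension applies.

January 3, 2020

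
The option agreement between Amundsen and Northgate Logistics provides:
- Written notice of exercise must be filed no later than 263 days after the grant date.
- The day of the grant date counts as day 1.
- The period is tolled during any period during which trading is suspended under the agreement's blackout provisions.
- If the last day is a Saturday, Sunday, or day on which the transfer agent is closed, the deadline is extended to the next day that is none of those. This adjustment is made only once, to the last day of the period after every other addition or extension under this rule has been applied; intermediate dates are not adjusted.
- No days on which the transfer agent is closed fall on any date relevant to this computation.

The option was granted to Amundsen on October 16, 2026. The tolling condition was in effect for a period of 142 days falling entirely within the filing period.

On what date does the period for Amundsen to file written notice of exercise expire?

Counting October 16, 2026 as day 1, day 263 is July 5, 2027.
Tolling adds 142 days: July 5, 2027 + 142 days = November 24, 2027.
November 24, 2027 is a Wednesday and not a day on which the transfer agent is closed, so no extension applies.

November 24, 2027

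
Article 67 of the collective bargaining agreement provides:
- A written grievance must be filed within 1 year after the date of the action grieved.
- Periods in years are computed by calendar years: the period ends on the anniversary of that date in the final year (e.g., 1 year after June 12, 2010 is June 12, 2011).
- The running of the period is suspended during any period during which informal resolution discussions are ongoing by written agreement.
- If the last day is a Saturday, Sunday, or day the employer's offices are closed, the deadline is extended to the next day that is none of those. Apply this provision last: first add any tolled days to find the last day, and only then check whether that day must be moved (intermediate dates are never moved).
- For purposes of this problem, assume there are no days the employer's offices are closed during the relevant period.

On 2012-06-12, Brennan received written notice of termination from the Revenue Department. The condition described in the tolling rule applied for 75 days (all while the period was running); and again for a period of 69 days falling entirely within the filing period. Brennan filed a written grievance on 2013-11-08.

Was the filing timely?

No

1 year after 2012-06-12 is June 12, 2013.
Tolling adds 75 days: June 12, 2013 + 75 days = August 26, 2013.
Tolling adds 69 days: August 26, 2013 + 69 days = November 3, 2013.
November 3, 2013 is Sunday. The next qualifying day is November 4, 2013.
The deadline is November 4, 2013; the filing on November 8, 2013 is after that date.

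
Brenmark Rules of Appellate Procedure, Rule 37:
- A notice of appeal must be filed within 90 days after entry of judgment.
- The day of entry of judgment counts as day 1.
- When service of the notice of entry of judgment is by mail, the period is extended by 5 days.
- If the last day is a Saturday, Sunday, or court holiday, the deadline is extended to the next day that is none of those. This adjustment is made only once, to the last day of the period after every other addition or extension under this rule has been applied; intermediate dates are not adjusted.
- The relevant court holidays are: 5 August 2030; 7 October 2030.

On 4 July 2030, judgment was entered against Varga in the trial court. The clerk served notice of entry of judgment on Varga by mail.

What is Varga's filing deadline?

October 8, 2030

Counting 4 July 2030 as day 1, day 90 is October 1, 2030.
Service was by mail, adding 5 days: October 1, 2030 + 5 days = October 6, 2030.
October 6, 2030 is Sunday; October 7, 2030 is a listed holiday. The next qualifying day is October 8, 2030.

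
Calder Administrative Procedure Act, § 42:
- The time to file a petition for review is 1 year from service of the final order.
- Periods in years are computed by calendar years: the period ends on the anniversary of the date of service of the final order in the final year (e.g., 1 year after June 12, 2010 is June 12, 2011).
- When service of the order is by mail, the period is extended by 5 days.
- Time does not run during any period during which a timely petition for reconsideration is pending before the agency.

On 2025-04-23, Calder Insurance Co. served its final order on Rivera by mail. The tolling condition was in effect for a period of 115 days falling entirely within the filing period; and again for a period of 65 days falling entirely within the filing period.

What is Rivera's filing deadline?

1 year after 2025-04-23 is April 23, 2026.
Service was by mail, adding 5 days: April 23, 2026 + 5 days = April 28, 2026.
Tolling adds 115 days: April 28, 2026 + 115 days = August 21, 2026.
Tolling adds 65 days: August 21, 2026 + 65 days = October 25, 2026.

October 25, 2026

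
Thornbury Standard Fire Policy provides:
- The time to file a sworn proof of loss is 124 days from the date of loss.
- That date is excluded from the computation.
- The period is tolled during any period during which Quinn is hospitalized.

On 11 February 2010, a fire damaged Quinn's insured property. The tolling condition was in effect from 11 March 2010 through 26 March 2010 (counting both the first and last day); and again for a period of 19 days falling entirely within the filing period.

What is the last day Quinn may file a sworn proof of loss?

124 days after 11 February 2010 is June 15, 2010.
From March 11, 2010 through March 26, 2010 inclusive is 16 days; tolling adds 16 days: June 15, 2010 + 16 days = July 1, 2010.
Tolling adds 19 days: July 1, 2010 + 19 days = July 20, 2010.

July 20, 2010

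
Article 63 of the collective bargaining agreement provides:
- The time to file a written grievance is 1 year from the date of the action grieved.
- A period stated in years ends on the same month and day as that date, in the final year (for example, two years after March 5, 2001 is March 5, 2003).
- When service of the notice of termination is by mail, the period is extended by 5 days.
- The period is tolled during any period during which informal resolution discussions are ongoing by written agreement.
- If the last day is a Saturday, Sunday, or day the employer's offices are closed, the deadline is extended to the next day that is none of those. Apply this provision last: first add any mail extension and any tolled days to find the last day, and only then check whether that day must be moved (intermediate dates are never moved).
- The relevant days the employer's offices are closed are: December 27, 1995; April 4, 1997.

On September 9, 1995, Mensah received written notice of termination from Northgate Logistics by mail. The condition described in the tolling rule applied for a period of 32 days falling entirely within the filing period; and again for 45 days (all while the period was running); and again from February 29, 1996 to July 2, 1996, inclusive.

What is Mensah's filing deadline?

April 7, 1997

1 year after September 9, 1995 is September 9, 1996.
Service was by mail, adding 5 days: September 9, 1996 + 5 days = September 14, 1996.
Tolling adds 32 days: September 14, 1996 + 32 days = October 16, 1996.
Tolling adds 45 days: October 16, 1996 + 45 days = November 30, 1996.
From February 29, 1996 through July 2, 1996 inclusive is 125 days; tolling adds 125 days: November 30, 1996 + 125 days = April 4, 1997.
April 4, 1997 is a listed holiday; April 5, 1997 is Saturday; April 6, 1997 is Sunday. The next qualifying day is April 7, 1997.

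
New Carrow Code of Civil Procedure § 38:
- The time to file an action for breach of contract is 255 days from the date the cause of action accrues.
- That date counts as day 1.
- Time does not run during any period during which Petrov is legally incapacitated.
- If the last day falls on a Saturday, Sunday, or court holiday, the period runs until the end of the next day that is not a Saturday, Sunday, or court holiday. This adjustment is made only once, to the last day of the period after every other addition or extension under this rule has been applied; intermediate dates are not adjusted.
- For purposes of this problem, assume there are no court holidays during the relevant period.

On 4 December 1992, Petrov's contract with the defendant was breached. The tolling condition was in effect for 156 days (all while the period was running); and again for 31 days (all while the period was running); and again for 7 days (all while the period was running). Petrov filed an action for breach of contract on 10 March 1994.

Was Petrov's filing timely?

No

Counting 4 December 1992 as day 1, day 255 is August 15, 1993.
Tolling adds 156 days: August 15, 1993 + 156 days = January 18, 1994.
Tolling adds 31 days: January 18, 1994 + 31 days = February 18, 1994.
Tolling adds 7 days: February 18, 1994 + 7 days = February 25, 1994.
February 25, 1994 is a Friday and not a court holiday, so no extension applies.
The deadline is February 25, 1994; the filing on March 10, 1994 is after that date.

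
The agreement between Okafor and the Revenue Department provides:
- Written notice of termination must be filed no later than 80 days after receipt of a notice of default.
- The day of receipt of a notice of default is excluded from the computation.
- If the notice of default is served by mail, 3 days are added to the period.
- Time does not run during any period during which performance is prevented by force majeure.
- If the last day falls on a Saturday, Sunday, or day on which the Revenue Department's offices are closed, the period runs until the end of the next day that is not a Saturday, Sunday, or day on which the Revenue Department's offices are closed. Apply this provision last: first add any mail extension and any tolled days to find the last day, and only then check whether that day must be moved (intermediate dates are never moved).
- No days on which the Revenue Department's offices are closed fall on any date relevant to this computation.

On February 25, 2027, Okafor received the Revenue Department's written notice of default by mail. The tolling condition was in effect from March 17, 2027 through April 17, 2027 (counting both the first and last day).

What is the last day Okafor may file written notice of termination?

June 21, 2027

80 days after February 25, 2027 is May 16, 2027.
Service was by mail, adding 3 days: May 16, 2027 + 3 days = May 19, 2027.
From March 17, 2027 through April 17, 2027 inclusive is 32 days; tolling adds 32 days: May 19, 2027 + 32 days = June 20, 2027.
June 20, 2027 is Sunday. The next qualifying day is June 21, 2027.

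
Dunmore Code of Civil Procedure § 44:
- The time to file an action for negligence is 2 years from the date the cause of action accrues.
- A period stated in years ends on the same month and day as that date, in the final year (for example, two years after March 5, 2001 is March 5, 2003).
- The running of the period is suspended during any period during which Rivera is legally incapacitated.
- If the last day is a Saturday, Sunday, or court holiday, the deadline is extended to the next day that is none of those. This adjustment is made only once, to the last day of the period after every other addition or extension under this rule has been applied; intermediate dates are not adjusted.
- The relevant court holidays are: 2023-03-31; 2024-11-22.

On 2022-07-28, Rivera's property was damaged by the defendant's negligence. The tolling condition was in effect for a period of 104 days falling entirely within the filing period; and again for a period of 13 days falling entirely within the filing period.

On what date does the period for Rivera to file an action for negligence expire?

November 25, 2024

2 years after 2022-07-28 is July 28, 2024.
Tolling adds 104 days: July 28, 2024 + 104 days = November 9, 2024.
Tolling adds 13 days: November 9, 2024 + 13 days = November 22, 2024.
November 22, 2024 is a listed holiday; November 23, 2024 is Saturday; November 24, 2024 is Sunday. The next qualifying day is November 25, 2024.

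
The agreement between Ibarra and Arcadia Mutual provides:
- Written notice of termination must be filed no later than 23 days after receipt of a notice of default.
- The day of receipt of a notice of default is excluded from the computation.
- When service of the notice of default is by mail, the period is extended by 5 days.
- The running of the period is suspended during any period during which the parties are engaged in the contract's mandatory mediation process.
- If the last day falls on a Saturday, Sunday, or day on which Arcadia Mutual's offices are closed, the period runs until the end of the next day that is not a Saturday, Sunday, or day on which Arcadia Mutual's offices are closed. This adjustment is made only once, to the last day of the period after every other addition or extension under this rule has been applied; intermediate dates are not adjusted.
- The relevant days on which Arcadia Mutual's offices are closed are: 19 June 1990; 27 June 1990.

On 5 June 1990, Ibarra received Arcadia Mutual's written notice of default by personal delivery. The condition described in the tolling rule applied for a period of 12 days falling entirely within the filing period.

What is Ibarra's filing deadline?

July 10, 1990

23 days after 5 June 1990 is June 28, 1990.
Service was not by mail, so no mail extension applies.
Tolling adds 12 days: June 28, 1990 + 12 days = July 10, 1990.
July 10, 1990 is a Tuesday and not a day on which Arcadia Mutual's offices are closed, so no extension applies.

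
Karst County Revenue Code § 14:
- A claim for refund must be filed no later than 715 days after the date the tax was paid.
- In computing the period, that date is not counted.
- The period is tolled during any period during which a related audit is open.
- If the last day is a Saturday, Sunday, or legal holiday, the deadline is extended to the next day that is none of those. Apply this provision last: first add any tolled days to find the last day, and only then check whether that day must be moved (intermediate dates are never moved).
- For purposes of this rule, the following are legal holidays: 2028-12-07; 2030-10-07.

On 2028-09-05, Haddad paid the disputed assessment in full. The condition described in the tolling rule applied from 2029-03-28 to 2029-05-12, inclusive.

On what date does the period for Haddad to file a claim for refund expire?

October 8, 2030

715 days after 2028-09-05 is August 21, 2030.
From March 28, 2029 through May 12, 2029 inclusive is 46 days; tolling adds 46 days: August 21, 2030 + 46 days = October 6, 2030.
October 6, 2030 is Sunday; October 7, 2030 is a listed holiday. The next qualifying day is October 8, 2030.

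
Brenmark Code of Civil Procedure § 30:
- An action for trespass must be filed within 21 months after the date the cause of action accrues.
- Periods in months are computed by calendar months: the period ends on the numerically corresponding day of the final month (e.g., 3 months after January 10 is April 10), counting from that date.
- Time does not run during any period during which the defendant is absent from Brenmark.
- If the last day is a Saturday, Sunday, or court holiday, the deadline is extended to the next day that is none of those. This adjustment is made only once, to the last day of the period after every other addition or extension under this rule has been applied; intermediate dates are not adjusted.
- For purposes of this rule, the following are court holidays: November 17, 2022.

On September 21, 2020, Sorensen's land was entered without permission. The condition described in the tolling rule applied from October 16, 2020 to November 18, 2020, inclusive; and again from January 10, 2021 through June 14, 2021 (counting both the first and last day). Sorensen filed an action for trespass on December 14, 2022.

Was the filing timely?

21 months after September 21, 2020 is June 21, 2022.
From October 16, 2020 through November 18, 2020 inclusive is 34 days; tolling adds 34 days: June 21, 2022 + 34 days = July 25, 2022.
From January 10, 2021 through June 14, 2021 inclusive is 156 days; tolling adds 156 days: July 25, 2022 + 156 days = December 28, 2022.
December 28, 2022 is a Wednesday and not a court holiday, so no extension applies.
The deadline is December 28, 2022; the filing on December 14, 2022 is on or before that date.

Yes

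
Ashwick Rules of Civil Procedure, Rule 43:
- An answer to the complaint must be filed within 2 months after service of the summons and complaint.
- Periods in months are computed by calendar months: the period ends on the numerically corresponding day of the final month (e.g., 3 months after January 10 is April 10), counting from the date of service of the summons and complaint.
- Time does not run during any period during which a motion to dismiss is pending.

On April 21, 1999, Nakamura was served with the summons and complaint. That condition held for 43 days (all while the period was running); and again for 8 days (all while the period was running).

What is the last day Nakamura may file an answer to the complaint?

2 months after April 21, 1999 is June 21, 1999.
Tolling adds 43 days: June 21, 1999 + 43 days = August 3, 1999.
Tolling adds 8 days: August 3, 1999 + 8 days = August 11, 1999.

August 11, 1999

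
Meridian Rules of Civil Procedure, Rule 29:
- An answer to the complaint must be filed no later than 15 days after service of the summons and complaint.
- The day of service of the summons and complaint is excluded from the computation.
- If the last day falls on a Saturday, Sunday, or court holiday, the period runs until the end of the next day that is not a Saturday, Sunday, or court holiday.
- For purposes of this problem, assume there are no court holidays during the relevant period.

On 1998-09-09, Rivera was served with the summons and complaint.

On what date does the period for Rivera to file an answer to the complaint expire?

September 24, 1998

15 days after 1998-09-09 is September 24, 1998.
September 24, 1998 is a Thursday and not a court holiday, so no extension applies.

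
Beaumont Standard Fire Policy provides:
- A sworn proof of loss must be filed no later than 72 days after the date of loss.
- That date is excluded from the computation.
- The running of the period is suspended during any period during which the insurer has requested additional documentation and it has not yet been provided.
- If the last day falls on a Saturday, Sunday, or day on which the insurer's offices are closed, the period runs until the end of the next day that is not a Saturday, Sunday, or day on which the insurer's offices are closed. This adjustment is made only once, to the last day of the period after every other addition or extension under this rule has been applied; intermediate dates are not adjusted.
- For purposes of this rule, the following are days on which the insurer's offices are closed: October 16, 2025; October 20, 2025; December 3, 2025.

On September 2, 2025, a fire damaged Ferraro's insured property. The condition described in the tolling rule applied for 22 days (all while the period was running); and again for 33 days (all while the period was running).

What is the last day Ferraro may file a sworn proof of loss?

72 days after September 2, 2025 is November 13, 2025.
Tolling adds 22 days: November 13, 2025 + 22 days = December 5, 2025.
Tolling adds 33 days: December 5, 2025 + 33 days = January 7, 2026.
January 7, 2026 is a Wednesday and not a day on which the insurer's offices are closed, so no extension applies.

January 7, 2026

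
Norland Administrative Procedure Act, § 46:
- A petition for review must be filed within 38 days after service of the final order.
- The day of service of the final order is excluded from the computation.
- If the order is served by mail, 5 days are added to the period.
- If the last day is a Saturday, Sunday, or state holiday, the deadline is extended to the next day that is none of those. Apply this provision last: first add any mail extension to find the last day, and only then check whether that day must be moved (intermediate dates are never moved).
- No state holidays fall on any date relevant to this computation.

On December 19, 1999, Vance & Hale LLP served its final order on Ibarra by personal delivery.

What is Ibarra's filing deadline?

January 26, 2000

38 days after December 19, 1999 is January 26, 2000.
Service was not by mail, so no mail extension applies.
January 26, 2000 is a Wednesday and not a state holiday, so no extension applies.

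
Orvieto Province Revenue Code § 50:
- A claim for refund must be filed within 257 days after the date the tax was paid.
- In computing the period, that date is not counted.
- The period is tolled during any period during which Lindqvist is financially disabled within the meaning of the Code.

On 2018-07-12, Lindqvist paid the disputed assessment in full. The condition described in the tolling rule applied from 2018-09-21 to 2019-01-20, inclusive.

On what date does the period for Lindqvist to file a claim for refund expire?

July 26, 2019

257 days after 2018-07-12 is March 26, 2019.
From September 21, 2018 through January 20, 2019 inclusive is 122 days; tolling adds 122 days: March 26, 2019 + 122 days = July 26, 2019.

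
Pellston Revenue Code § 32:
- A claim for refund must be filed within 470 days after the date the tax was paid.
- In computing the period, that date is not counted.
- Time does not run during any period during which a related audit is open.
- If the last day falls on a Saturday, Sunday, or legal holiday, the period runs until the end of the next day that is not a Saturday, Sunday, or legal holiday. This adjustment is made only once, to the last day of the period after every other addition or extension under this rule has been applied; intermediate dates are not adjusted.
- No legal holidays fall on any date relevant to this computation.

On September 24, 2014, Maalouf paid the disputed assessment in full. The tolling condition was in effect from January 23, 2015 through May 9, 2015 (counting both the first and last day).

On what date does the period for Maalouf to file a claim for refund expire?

April 25, 2016

470 days after September 24, 2014 is January 7, 2016.
From January 23, 2015 through May 9, 2015 inclusive is 107 days; tolling adds 107 days: January 7, 2016 + 107 days = April 23, 2016.
April 23, 2016 is Saturday; April 24, 2016 is Sunday. The next qualifying day is April 25, 2016.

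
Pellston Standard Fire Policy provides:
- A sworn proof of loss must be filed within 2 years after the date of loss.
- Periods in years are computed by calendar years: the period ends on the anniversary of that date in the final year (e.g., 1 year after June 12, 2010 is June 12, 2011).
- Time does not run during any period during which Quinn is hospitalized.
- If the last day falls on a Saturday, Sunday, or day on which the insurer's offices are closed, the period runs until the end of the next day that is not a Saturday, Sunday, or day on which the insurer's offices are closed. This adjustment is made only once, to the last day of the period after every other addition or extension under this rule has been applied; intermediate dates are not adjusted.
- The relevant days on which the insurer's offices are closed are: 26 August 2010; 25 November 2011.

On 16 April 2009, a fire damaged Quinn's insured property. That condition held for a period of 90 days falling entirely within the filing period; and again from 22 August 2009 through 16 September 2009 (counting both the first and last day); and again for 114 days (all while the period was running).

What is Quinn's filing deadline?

2 years after 16 April 2009 is April 16, 2011.
Tolling adds 90 days: April 16, 2011 + 90 days = July 15, 2011.
From August 22, 2009 through September 16, 2009 inclusive is 26 days; tolling adds 26 days: July 15, 2011 + 26 days = August 10, 2011.
Tolling adds 114 days: August 10, 2011 + 114 days = December 2, 2011.
December 2, 2011 is a Friday and not a day on which the insurer's offices are closed, so no extension applies.

December 2, 2011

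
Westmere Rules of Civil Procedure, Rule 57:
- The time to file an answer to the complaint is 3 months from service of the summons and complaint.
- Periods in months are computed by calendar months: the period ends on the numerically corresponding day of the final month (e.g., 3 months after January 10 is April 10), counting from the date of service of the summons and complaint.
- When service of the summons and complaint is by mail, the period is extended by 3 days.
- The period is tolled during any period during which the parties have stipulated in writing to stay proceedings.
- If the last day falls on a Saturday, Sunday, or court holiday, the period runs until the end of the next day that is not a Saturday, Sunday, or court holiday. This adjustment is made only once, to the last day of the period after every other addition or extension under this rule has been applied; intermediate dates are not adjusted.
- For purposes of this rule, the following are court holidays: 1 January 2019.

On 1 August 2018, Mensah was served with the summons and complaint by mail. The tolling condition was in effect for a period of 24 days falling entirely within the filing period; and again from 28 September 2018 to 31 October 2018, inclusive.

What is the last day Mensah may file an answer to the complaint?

January 2, 2019

3 months after 1 August 2018 is November 1, 2018.
Service was by mail, adding 3 days: November 1, 2018 + 3 days = November 4, 2018.
Tolling adds 24 days: November 4, 2018 + 24 days = November 28, 2018.
From September 28, 2018 through October 31, 2018 inclusive is 34 days; tolling adds 34 days: November 28, 2018 + 34 days = January 1, 2019.
January 1, 2019 is a listed holiday. The next qualifying day is January 2, 2019.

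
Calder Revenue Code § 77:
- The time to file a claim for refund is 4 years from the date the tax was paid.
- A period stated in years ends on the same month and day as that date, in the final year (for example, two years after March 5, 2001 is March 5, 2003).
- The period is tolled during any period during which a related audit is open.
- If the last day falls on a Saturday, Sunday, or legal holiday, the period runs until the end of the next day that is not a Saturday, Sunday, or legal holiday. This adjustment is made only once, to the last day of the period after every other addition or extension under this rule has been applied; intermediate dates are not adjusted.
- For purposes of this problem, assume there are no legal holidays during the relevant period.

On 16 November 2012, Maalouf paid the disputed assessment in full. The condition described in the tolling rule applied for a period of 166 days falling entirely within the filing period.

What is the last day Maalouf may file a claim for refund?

4 years after 16 November 2012 is November 16, 2016.
Tolling adds 166 days: November 16, 2016 + 166 days = May 1, 2017.
May 1, 2017 is a Monday and not a legal holiday, so no extension applies.

May 1, 2017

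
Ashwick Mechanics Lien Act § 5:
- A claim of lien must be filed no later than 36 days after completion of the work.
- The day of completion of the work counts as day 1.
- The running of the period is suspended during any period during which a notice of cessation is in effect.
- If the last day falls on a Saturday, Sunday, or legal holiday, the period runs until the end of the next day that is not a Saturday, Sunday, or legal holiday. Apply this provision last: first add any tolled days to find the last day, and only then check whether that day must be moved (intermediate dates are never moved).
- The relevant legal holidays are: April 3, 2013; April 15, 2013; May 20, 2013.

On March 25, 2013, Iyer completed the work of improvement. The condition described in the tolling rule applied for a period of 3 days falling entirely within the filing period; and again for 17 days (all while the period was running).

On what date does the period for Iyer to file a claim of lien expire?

May 21, 2013

Counting March 25, 2013 as day 1, day 36 is April 29, 2013.
Tolling adds 3 days: April 29, 2013 + 3 days = May 2, 2013.
Tolling adds 17 days: May 2, 2013 + 17 days = May 19, 2013.
May 19, 2013 is Sunday; May 20, 2013 is a listed holiday. The next qualifying day is May 21, 2013.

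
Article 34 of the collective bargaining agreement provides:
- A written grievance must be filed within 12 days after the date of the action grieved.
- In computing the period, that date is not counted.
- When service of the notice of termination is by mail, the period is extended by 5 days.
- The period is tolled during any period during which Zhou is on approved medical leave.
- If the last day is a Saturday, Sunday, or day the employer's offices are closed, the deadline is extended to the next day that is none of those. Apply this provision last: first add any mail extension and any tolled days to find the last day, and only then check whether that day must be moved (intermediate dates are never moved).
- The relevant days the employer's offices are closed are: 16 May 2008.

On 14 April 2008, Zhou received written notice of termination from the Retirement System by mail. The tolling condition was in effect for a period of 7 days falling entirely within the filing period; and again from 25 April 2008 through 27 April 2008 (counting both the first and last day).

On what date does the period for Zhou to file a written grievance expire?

12 days after 14 April 2008 is April 26, 2008.
Service was by mail, adding 5 days: April 26, 2008 + 5 days = May 1, 2008.
Tolling adds 7 days: May 1, 2008 + 7 days = May 8, 2008.
From April 25, 2008 through April 27, 2008 inclusive is 3 days; tolling adds 3 days: May 8, 2008 + 3 days = May 11, 2008.
May 11, 2008 is Sunday. The next qualifying day is May 12, 2008.

May 12, 2008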